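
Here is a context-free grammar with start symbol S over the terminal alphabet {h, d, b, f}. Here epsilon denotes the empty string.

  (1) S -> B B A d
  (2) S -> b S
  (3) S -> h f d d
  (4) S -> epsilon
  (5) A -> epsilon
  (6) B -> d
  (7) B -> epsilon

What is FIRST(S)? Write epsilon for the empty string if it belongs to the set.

FIRST(A) = {epsilon}
FIRST(B) = {epsilon, d}
FIRST(S) = {epsilon, b, d, h}  (via B B A d)

{epsilon, b, d, h}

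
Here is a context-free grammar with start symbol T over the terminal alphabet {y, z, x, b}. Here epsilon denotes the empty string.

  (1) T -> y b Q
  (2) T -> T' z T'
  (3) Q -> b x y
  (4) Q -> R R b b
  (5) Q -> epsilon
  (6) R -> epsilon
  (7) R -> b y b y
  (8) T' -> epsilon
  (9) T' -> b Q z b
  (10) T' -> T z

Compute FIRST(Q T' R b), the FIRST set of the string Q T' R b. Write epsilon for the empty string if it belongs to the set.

{b, y, z}

FIRST(R): from R->epsilon we get {epsilon}; from R->b y b y we get {b}. So FIRST(R) = {epsilon, b}.
FIRST(Q): from Q->b x y we get {b}; from Q->R R b b we get {b}; from Q->epsilon we get {epsilon}. So FIRST(Q) = {epsilon, b}.
FIRST(T): from T->y b Q we get {y}; from T->T' z T' we get {b, y, z}. So FIRST(T) = {b, y, z}.
FIRST(T'): from T'->epsilon we get {epsilon}; from T'->b Q z b we get {b}; from T'->T z we get {b, y, z}. So FIRST(T') = {epsilon, b, y, z}.
FIRST(Q T' R b): take FIRST of each symbol in turn, carrying on past any symbol whose FIRST contains epsilon; result {b, y, z}.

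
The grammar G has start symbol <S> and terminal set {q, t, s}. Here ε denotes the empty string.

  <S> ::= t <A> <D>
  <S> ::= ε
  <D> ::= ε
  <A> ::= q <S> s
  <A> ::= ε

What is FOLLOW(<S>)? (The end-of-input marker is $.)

FIRST(<S>) = {ε, t}
FIRST(<D>) = {ε}
FIRST(<A>) = {ε, q}
FOLLOW(<S>) includes $ since <S> is the start symbol.
FOLLOW(<S>): in <A>::=q <S> s, <S> is followed by s with FIRST {s}. Thus FOLLOW(<S>) = {$, s}.
FOLLOW(<D>): in <S>::=t <A> <D>, the suffix after <D> is empty, so FOLLOW(<D>) ⊇ FOLLOW(<S>) = {$, s}. Thus FOLLOW(<D>) = {$, s}.
FOLLOW(<A>): in <S>::=t <A> <D>, <A> is followed by <D> with FIRST {ε}; in <S>::=t <A> <D>, the suffix after <A> is nullable, so FOLLOW(<A>) ⊇ FOLLOW(<S>) = {$, s}. Thus FOLLOW(<A>) = {$, s}.

{$, s}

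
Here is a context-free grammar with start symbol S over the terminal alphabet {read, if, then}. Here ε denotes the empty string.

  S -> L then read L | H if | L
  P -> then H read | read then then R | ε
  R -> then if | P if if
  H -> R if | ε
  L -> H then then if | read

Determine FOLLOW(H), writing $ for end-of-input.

{if, read, then}

FIRST(P) = {ε, read, then}
FIRST(R) = {if, read, then}  (via P if if)
FIRST(H) = {ε, if, read, then}  (via R if)
FIRST(L) = {if, read, then}  (via H then then if)
FIRST(S) = {if, read, then}  (via L then read L, H if, L)
FOLLOW(S) includes $ since S is the start symbol.
FOLLOW(S): S appears on no right-hand side. Thus FOLLOW(S) = {$}.
FOLLOW(P): in R->P if if, P is followed by if if with FIRST {if}. Thus FOLLOW(P) = {if}.
FOLLOW(R): in P->read then then R, the suffix after R is empty, so FOLLOW(R) ⊇ FOLLOW(P) = {if}; in H->R if, R is followed by if with FIRST {if}. Thus FOLLOW(R) = {if}.
FOLLOW(H): in S->H if, H is followed by if with FIRST {if}; in P->then H read, H is followed by read with FIRST {read}; in L->H then then if, H is followed by then then if with FIRST {then}. Thus FOLLOW(H) = {if, read, then}.
FOLLOW(L): in S->L then read L (occurrence 1), L is followed by then read L with FIRST {then}; in S->L then read L (occurrence 2), the suffix after L is empty, so FOLLOW(L) ⊇ FOLLOW(S) = {$}; in S->L, the suffix after L is empty, so FOLLOW(L) ⊇ FOLLOW(S) = {$}. Thus FOLLOW(L) = {$, then}.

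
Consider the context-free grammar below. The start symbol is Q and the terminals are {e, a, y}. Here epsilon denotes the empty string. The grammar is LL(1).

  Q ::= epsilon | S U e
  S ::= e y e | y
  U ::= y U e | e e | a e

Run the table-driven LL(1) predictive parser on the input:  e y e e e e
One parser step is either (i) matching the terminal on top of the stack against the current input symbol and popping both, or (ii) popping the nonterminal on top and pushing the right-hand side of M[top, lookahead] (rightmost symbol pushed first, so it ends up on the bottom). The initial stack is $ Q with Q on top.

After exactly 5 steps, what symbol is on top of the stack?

U

     Stack        Input          Action
  1  $ Q          e y e e e e $  expand Q ::= S U e
  2  $ e U S      e y e e e e $  expand S ::= e y e
  3  $ e U e y e  e y e e e e $  match e
  4  $ e U e y    y e e e e $    match y
  5  $ e U e      e e e e $      match e
Stack after step 5: $ e U (top = U).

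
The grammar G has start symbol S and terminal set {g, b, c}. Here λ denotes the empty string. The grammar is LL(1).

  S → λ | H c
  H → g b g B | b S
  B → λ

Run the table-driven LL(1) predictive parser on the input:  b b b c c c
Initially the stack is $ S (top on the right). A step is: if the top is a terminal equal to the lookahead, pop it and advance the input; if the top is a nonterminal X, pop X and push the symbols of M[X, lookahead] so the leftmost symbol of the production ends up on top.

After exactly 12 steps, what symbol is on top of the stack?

c

step 1: stack=$ S  input=b b b c c c $  — expand S → H c
step 2: stack=$ c H  input=b b b c c c $  — expand H → b S
step 3: stack=$ c S b  input=b b b c c c $  — match b
step 4: stack=$ c S  input=b b c c c $  — expand S → H c
step 5: stack=$ c c H  input=b b c c c $  — expand H → b S
step 6: stack=$ c c S b  input=b b c c c $  — match b
step 7: stack=$ c c S  input=b c c c $  — expand S → H c
step 8: stack=$ c c c H  input=b c c c $  — expand H → b S
step 9: stack=$ c c c S b  input=b c c c $  — match b
step 10: stack=$ c c c S  input=c c c $  — expand S → λ
step 11: stack=$ c c c  input=c c c $  — match c
step 12: stack=$ c c  input=c c $  — match c
Stack after step 12: $ c (top = c).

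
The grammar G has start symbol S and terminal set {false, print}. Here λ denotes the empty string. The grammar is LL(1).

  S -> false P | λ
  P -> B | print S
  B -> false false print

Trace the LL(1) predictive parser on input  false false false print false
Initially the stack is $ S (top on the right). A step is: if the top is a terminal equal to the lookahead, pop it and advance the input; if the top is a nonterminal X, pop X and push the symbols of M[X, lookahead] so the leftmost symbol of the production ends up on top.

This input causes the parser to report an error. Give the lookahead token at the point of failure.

false

     Stack                Input                            Action
  1  $ S                  false false false print false $  expand S -> false P
  2  $ P false            false false false print false $  match false
  3  $ P                  false false print false $        expand P -> B
  4  $ B                  false false print false $        expand B -> false false print
  5  $ print false false  false false print false $        match false
  6  $ print false        false print false $              match false
  7  $ print              print false $                    match print
  8  $                    false $                          error: stack empty but input remains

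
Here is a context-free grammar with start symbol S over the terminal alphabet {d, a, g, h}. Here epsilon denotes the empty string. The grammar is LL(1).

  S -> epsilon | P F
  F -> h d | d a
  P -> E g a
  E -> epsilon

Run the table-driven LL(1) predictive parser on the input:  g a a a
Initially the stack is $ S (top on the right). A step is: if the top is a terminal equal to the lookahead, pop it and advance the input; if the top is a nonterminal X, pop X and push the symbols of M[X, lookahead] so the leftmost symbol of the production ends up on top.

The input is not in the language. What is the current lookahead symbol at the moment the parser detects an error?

step 1: stack=$ S  input=g a a a $  — expand S -> P F
step 2: stack=$ F P  input=g a a a $  — expand P -> E g a
step 3: stack=$ F a g E  input=g a a a $  — expand E -> epsilon
step 4: stack=$ F a g  input=g a a a $  — match g
step 5: stack=$ F a  input=a a a $  — match a
step 6: stack=$ F  input=a a $  — error: M[F, a] is empty

a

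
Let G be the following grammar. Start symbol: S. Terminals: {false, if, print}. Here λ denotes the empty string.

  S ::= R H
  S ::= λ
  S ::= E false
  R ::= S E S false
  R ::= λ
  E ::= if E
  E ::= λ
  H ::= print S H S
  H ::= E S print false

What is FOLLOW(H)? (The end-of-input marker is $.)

FIRST(E) = {λ, if}
FIRST(S) = {λ, false, if, print}  (via R H, E false)
FIRST(R) = {λ, false, if, print}  (via S E S false)
FIRST(H) = {false, if, print}  (via E S print false)
FOLLOW(S) includes $ since S is the start symbol.
FOLLOW(R): in S::=R H, R is followed by H with FIRST {false, if, print}. Thus FOLLOW(R) = {false, if, print}.
FOLLOW(E): in S::=E false, E is followed by false with FIRST {false}; in R::=S E S false, E is followed by S false with FIRST {false, if, print}; in E::=if E, the suffix after E is empty (adds nothing new); in H::=E S print false, E is followed by S print false with FIRST {false, if, print}. Thus FOLLOW(E) = {false, if, print}.
FOLLOW(S): in R::=S E S false (occurrence 1), S is followed by E S false with FIRST {false, if, print}; in R::=S E S false (occurrence 2), S is followed by false with FIRST {false}; in H::=print S H S (occurrence 1), S is followed by H S with FIRST {false, if, print}; in H::=print S H S (occurrence 2), the suffix after S is empty, so FOLLOW(S) ⊇ FOLLOW(H) = {$, false, if, print}; in H::=E S print false, S is followed by print false with FIRST {print}. Thus FOLLOW(S) = {$, false, if, print}.
FOLLOW(H): in S::=R H, the suffix after H is empty, so FOLLOW(H) ⊇ FOLLOW(S) = {$, false, if, print}; in H::=print S H S, H is followed by S with FIRST {λ, false, if, print}; in H::=print S H S, the suffix after H is nullable (adds nothing new). Thus FOLLOW(H) = {$, false, if, print}.

{$, false, if, print}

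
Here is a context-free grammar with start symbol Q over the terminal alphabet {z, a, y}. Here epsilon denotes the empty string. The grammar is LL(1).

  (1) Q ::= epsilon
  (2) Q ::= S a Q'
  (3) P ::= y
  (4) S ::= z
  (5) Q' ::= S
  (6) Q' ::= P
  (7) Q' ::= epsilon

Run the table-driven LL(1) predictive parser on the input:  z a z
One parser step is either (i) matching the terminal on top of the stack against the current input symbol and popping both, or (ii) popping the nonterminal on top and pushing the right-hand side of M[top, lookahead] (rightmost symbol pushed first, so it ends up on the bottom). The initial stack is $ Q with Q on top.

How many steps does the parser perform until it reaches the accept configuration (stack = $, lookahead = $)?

     Stack     Input    Action
  1  $ Q       z a z $  expand Q ::= S a Q'
  2  $ Q' a S  z a z $  expand S ::= z
  3  $ Q' a z  z a z $  match z
  4  $ Q' a    a z $    match a
  5  $ Q'      z $      expand Q' ::= S
  6  $ S       z $      expand S ::= z
  7  $ z       z $      match z
Accept reached after 7 steps.

7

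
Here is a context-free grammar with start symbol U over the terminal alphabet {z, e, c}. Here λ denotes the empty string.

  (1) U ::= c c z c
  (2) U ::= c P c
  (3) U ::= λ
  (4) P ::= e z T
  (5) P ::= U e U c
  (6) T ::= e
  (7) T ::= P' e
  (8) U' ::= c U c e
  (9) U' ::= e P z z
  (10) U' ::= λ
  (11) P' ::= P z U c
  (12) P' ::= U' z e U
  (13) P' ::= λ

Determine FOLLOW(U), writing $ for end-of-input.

{$, c, e}

FIRST(U) = {λ, c}
FIRST(U') = {λ, c, e}
FIRST(P) = {c, e}  (via U e U c)
FIRST(P') = {λ, c, e, z}  (via P z U c, U' z e U)
FIRST(T) = {c, e, z}  (via P' e)
FOLLOW(U) includes $ since U is the start symbol.
FOLLOW(P): in U::=c P c, P is followed by c with FIRST {c}; in U'::=e P z z, P is followed by z z with FIRST {z}; in P'::=P z U c, P is followed by z U c with FIRST {z}. Thus FOLLOW(P) = {c, z}.
FOLLOW(T): in P::=e z T, the suffix after T is empty, so FOLLOW(T) ⊇ FOLLOW(P) = {c, z}. Thus FOLLOW(T) = {c, z}.
FOLLOW(U'): in P'::=U' z e U, U' is followed by z e U with FIRST {z}. Thus FOLLOW(U') = {z}.
FOLLOW(P'): in T::=P' e, P' is followed by e with FIRST {e}. Thus FOLLOW(P') = {e}.
FOLLOW(U): in P::=U e U c (occurrence 1), U is followed by e U c with FIRST {e}; in P::=U e U c (occurrence 2), U is followed by c with FIRST {c}; in U'::=c U c e, U is followed by c e with FIRST {c}; in P'::=P z U c, U is followed by c with FIRST {c}; in P'::=U' z e U, the suffix after U is empty, so FOLLOW(U) ⊇ FOLLOW(P') = {e}. Thus FOLLOW(U) = {$, c, e}.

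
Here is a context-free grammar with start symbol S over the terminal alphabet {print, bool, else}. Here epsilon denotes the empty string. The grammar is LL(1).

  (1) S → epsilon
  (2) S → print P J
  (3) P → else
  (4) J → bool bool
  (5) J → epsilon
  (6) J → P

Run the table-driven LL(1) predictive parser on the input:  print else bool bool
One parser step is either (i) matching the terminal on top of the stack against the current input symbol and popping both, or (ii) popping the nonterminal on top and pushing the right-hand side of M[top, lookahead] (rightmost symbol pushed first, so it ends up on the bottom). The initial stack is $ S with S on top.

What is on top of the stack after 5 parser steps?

bool

     Stack        Input                   Action
  1  $ S          print else bool bool $  expand S → print P J
  2  $ J P print  print else bool bool $  match print
  3  $ J P        else bool bool $        expand P → else
  4  $ J else     else bool bool $        match else
  5  $ J          bool bool $             expand J → bool bool
Stack after step 5: $ bool bool (top = bool).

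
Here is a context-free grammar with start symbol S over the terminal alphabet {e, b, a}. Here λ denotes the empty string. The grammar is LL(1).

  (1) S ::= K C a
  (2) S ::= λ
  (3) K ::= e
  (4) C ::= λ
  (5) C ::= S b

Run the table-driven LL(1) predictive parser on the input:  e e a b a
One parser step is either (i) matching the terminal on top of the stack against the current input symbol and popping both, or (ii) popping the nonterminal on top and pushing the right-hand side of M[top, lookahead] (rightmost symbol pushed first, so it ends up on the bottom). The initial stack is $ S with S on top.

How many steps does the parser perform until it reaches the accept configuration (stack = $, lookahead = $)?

11

step 1: stack=$ S  input=e e a b a $  — expand S ::= K C a
step 2: stack=$ a C K  input=e e a b a $  — expand K ::= e
step 3: stack=$ a C e  input=e e a b a $  — match e
step 4: stack=$ a C  input=e a b a $  — expand C ::= S b
step 5: stack=$ a b S  input=e a b a $  — expand S ::= K C a
step 6: stack=$ a b a C K  input=e a b a $  — expand K ::= e
step 7: stack=$ a b a C e  input=e a b a $  — match e
step 8: stack=$ a b a C  input=a b a $  — expand C ::= λ
step 9: stack=$ a b a  input=a b a $  — match a
step 10: stack=$ a b  input=b a $  — match b
step 11: stack=$ a  input=a $  — match a
Accept reached after 11 steps.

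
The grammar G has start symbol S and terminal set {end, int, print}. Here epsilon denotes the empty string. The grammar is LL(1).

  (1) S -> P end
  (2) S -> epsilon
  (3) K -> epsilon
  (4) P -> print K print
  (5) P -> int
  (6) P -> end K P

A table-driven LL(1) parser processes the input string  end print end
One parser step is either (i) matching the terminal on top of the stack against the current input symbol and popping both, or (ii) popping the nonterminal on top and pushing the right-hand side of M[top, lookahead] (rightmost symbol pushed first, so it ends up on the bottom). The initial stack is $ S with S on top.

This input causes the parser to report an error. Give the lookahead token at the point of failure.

end

step 1: stack=$ S  input=end print end $  — expand S -> P end
step 2: stack=$ end P  input=end print end $  — expand P -> end K P
step 3: stack=$ end P K end  input=end print end $  — match end
step 4: stack=$ end P K  input=print end $  — expand K -> epsilon
step 5: stack=$ end P  input=print end $  — expand P -> print K print
step 6: stack=$ end print K print  input=print end $  — match print
step 7: stack=$ end print K  input=end $  — expand K -> epsilon
step 8: stack=$ end print  input=end $  — error: top is terminal print but lookahead is end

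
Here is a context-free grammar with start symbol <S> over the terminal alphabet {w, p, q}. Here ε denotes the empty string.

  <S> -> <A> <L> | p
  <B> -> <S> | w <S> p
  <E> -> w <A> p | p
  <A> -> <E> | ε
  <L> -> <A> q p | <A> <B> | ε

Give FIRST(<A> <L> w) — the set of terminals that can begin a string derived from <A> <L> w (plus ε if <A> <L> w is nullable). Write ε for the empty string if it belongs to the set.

{p, q, w}

FIRST(<E>): from <E>->w <A> p we get {w}; from <E>->p we get {p}. So FIRST(<E>) = {p, w}.
FIRST(<A>): from <A>-><E> we get {p, w}; from <A>->ε we get {ε}. So FIRST(<A>) = {ε, p, w}.
FIRST(<S>): from <S>-><A> <L> we get {ε, p, q, w}; from <S>->p we get {p}. So FIRST(<S>) = {ε, p, q, w}.
FIRST(<B>): from <B>-><S> we get {ε, p, q, w}; from <B>->w <S> p we get {w}. So FIRST(<B>) = {ε, p, q, w}.
FIRST(<L>): from <L>-><A> q p we get {p, q, w}; from <L>-><A> <B> we get {ε, p, q, w}; from <L>->ε we get {ε}. So FIRST(<L>) = {ε, p, q, w}.
FIRST(<A> <L> w): take FIRST of each symbol in turn, carrying on past any symbol whose FIRST contains ε; result {p, q, w}.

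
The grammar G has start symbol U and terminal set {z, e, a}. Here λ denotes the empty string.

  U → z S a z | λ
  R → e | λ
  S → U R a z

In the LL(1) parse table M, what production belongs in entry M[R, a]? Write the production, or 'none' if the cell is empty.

R → λ

FIRST(U): from U→z S a z we get {z}; from U→λ we get {λ}. So FIRST(U) = {λ, z}.
FIRST(R): from R→e we get {e}; from R→λ we get {λ}. So FIRST(R) = {λ, e}.
FIRST(S): from S→U R a z we get {a, e, z}. So FIRST(S) = {a, e, z}.
FOLLOW(U) includes $ since U is the start symbol.
FOLLOW(R): in S→U R a z, R is followed by a z with FIRST {a}. Thus FOLLOW(R) = {a}.
For R → e: FIRST(e) = {e}, so it goes in M[R, t] for t ∈ {e}.
For R → λ: FIRST(λ) = {λ}, so it goes in M[R, t] for t ∈ {}; since λ ∈ FIRST, also for every t ∈ FOLLOW(R) = {a}.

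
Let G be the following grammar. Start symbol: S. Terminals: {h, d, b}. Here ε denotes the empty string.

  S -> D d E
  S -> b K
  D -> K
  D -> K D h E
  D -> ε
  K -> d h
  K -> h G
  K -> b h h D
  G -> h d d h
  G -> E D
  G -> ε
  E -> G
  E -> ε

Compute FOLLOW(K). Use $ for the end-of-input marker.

{$, b, d, h}

FIRST(K) = {b, d, h}
FIRST(D) = {ε, b, d, h}  (via K, K D h E)
FIRST(S) = {b, d, h}  (via D d E)
FIRST(G) = {ε, b, d, h}  (via E D)
FIRST(E) = {ε, b, d, h}  (via G)
FOLLOW(S) includes $ since S is the start symbol.
FOLLOW(S): S appears on no right-hand side. Thus FOLLOW(S) = {$}.
FOLLOW(D): in S->D d E, D is followed by d E with FIRST {d}; in D->K D h E, D is followed by h E with FIRST {h}; in K->b h h D, the suffix after D is empty, so FOLLOW(D) ⊇ FOLLOW(K) = {$, b, d, h}; in G->E D, the suffix after D is empty, so FOLLOW(D) ⊇ FOLLOW(G) = {$, b, d, h}. Thus FOLLOW(D) = {$, b, d, h}.
FOLLOW(K): in S->b K, the suffix after K is empty, so FOLLOW(K) ⊇ FOLLOW(S) = {$}; in D->K, the suffix after K is empty, so FOLLOW(K) ⊇ FOLLOW(D) = {$, b, d, h}; in D->K D h E, K is followed by D h E with FIRST {b, d, h}. Thus FOLLOW(K) = {$, b, d, h}.
FOLLOW(G): in K->h G, the suffix after G is empty, so FOLLOW(G) ⊇ FOLLOW(K) = {$, b, d, h}; in E->G, the suffix after G is empty, so FOLLOW(G) ⊇ FOLLOW(E) = {$, b, d, h}. Thus FOLLOW(G) = {$, b, d, h}.
FOLLOW(E): in S->D d E, the suffix after E is empty, so FOLLOW(E) ⊇ FOLLOW(S) = {$}; in D->K D h E, the suffix after E is empty, so FOLLOW(E) ⊇ FOLLOW(D) = {$, b, d, h}; in G->E D, E is followed by D with FIRST {ε, b, d, h}; in G->E D, the suffix after E is nullable, so FOLLOW(E) ⊇ FOLLOW(G) = {$, b, d, h}. Thus FOLLOW(E) = {$, b, d, h}.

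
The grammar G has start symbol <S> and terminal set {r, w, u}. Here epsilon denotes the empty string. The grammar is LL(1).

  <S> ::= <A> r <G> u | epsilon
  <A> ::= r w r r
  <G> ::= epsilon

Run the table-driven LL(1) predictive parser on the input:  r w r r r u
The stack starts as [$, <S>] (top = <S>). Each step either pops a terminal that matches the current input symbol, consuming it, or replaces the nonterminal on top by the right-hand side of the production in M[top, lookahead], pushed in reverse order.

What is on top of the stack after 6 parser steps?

r

     Stack              Input          Action
  1  $ <S>              r w r r r u $  expand <S> ::= <A> r <G> u
  2  $ u <G> r <A>      r w r r r u $  expand <A> ::= r w r r
  3  $ u <G> r r r w r  r w r r r u $  match r
  4  $ u <G> r r r w    w r r r u $    match w
  5  $ u <G> r r r      r r r u $      match r
  6  $ u <G> r r        r r u $        match r
Stack after step 6: $ u <G> r (top = r).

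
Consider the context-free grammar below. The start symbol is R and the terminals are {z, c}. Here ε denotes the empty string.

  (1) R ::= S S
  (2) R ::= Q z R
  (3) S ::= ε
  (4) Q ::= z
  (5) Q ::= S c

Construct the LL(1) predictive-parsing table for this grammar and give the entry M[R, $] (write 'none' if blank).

R ::= S S

FIRST(S): from S::=ε we get {ε}. So FIRST(S) = {ε}.
FIRST(Q): from Q::=z we get {z}; from Q::=S c we get {c}. So FIRST(Q) = {c, z}.
FIRST(R): from R::=S S we get {ε}; from R::=Q z R we get {c, z}. So FIRST(R) = {ε, c, z}.
FOLLOW(R) includes $ since R is the start symbol.
FOLLOW(R): in R::=Q z R, the suffix after R is empty (adds nothing new). Thus FOLLOW(R) = {$}.
For R ::= S S: FIRST(S S) = {ε}, so it goes in M[R, t] for t ∈ {}; since ε ∈ FIRST, also for every t ∈ FOLLOW(R) = {$}.
For R ::= Q z R: FIRST(Q z R) = {c, z}, so it goes in M[R, t] for t ∈ {c, z}.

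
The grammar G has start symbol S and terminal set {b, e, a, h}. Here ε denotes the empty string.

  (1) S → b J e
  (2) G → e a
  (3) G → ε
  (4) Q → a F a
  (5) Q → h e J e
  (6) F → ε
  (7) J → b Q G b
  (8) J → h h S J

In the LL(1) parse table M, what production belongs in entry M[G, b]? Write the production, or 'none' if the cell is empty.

G → ε

FIRST(S) = {b}
FIRST(G) = {ε, e}
FIRST(Q) = {a, h}
FIRST(F) = {ε}
FIRST(J) = {b, h}
FOLLOW(S) includes $ since S is the start symbol.
FOLLOW(G): in J→b Q G b, G is followed by b with FIRST {b}. Thus FOLLOW(G) = {b}.
For G → e a: FIRST(e a) = {e}, so it goes in M[G, t] for t ∈ {e}.
For G → ε: FIRST(ε) = {ε}, so it goes in M[G, t] for t ∈ {}; since ε ∈ FIRST, also for every t ∈ FOLLOW(G) = {b}.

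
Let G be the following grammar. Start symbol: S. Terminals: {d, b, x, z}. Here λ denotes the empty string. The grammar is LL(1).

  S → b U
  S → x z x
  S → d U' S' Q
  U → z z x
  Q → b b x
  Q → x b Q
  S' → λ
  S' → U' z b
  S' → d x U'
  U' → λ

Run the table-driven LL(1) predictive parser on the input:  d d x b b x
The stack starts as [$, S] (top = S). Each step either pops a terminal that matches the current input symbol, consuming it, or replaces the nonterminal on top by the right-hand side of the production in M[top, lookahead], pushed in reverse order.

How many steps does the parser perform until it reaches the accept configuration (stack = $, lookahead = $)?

step 1: stack=$ S  input=d d x b b x $  — expand S → d U' S' Q
step 2: stack=$ Q S' U' d  input=d d x b b x $  — match d
step 3: stack=$ Q S' U'  input=d x b b x $  — expand U' → λ
step 4: stack=$ Q S'  input=d x b b x $  — expand S' → d x U'
step 5: stack=$ Q U' x d  input=d x b b x $  — match d
step 6: stack=$ Q U' x  input=x b b x $  — match x
step 7: stack=$ Q U'  input=b b x $  — expand U' → λ
step 8: stack=$ Q  input=b b x $  — expand Q → b b x
step 9: stack=$ x b b  input=b b x $  — match b
step 10: stack=$ x b  input=b x $  — match b
step 11: stack=$ x  input=x $  — match x
Accept reached after 11 steps.

11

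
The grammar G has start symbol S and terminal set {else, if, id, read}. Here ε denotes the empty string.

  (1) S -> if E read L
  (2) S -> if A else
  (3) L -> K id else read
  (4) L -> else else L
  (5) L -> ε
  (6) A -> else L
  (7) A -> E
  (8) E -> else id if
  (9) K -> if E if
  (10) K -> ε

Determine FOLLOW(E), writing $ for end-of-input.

{else, if, read}

FIRST(S) = {if}
FIRST(E) = {else}
FIRST(K) = {ε, if}
FIRST(L) = {ε, else, id, if}  (via K id else read)
FIRST(A) = {else}  (via E)
FOLLOW(S) includes $ since S is the start symbol.
FOLLOW(S): S appears on no right-hand side. Thus FOLLOW(S) = {$}.
FOLLOW(A): in S->if A else, A is followed by else with FIRST {else}. Thus FOLLOW(A) = {else}.
FOLLOW(L): in S->if E read L, the suffix after L is empty, so FOLLOW(L) ⊇ FOLLOW(S) = {$}; in L->else else L, the suffix after L is empty (adds nothing new); in A->else L, the suffix after L is empty, so FOLLOW(L) ⊇ FOLLOW(A) = {else}. Thus FOLLOW(L) = {$, else}.
FOLLOW(E): in S->if E read L, E is followed by read L with FIRST {read}; in A->E, the suffix after E is empty, so FOLLOW(E) ⊇ FOLLOW(A) = {else}; in K->if E if, E is followed by if with FIRST {if}. Thus FOLLOW(E) = {else, if, read}.
FOLLOW(K): in L->K id else read, K is followed by id else read with FIRST {id}. Thus FOLLOW(K) = {id}.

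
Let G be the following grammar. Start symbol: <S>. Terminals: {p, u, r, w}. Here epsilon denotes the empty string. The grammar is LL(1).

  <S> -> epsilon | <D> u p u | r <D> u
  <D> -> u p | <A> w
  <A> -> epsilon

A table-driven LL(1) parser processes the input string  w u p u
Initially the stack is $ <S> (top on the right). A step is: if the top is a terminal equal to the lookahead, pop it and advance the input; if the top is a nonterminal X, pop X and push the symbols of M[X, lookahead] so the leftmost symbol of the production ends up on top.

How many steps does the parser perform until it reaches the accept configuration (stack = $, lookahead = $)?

step 1: stack=$ <S>  input=w u p u $  — expand <S> -> <D> u p u
step 2: stack=$ u p u <D>  input=w u p u $  — expand <D> -> <A> w
step 3: stack=$ u p u w <A>  input=w u p u $  — expand <A> -> epsilon
step 4: stack=$ u p u w  input=w u p u $  — match w
step 5: stack=$ u p u  input=u p u $  — match u
step 6: stack=$ u p  input=p u $  — match p
step 7: stack=$ u  input=u $  — match u
Accept reached after 7 steps.

7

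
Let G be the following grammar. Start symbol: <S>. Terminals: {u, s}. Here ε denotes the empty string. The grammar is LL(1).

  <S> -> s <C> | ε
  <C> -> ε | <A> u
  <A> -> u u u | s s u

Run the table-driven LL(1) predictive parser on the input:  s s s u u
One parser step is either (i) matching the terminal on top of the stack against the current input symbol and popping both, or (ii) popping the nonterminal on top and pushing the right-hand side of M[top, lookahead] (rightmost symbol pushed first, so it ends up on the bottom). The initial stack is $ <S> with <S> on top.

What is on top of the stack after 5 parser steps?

s

     Stack      Input        Action
  1  $ <S>      s s s u u $  expand <S> -> s <C>
  2  $ <C> s    s s s u u $  match s
  3  $ <C>      s s u u $    expand <C> -> <A> u
  4  $ u <A>    s s u u $    expand <A> -> s s u
  5  $ u u s s  s s u u $    match s
Stack after step 5: $ u u s (top = s).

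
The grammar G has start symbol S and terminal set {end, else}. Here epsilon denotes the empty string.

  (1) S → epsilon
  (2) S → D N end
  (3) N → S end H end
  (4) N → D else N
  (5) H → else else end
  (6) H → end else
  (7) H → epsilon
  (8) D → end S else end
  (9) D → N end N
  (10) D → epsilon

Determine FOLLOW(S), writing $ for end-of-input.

FIRST(H): from H→else else end we get {else}; from H→end else we get {end}; from H→epsilon we get {epsilon}. So FIRST(H) = {epsilon, else, end}.
FIRST(S): from S→epsilon we get {epsilon}; from S→D N end we get {else, end}. So FIRST(S) = {epsilon, else, end}.
FIRST(N): from N→S end H end we get {else, end}; from N→D else N we get {else, end}. So FIRST(N) = {else, end}.
FIRST(D): from D→end S else end we get {end}; from D→N end N we get {else, end}; from D→epsilon we get {epsilon}. So FIRST(D) = {epsilon, else, end}.
FOLLOW(S) includes $ since S is the start symbol.
FOLLOW(S): in N→S end H end, S is followed by end H end with FIRST {end}; in D→end S else end, S is followed by else end with FIRST {else}. Thus FOLLOW(S) = {$, else, end}.
FOLLOW(H): in N→S end H end, H is followed by end with FIRST {end}. Thus FOLLOW(H) = {end}.
FOLLOW(D): in S→D N end, D is followed by N end with FIRST {else, end}; in N→D else N, D is followed by else N with FIRST {else}. Thus FOLLOW(D) = {else, end}.
FOLLOW(N): in S→D N end, N is followed by end with FIRST {end}; in N→D else N, the suffix after N is empty (adds nothing new); in D→N end N (occurrence 1), N is followed by end N with FIRST {end}; in D→N end N (occurrence 2), the suffix after N is empty, so FOLLOW(N) ⊇ FOLLOW(D) = {else, end}. Thus FOLLOW(N) = {else, end}.

{$, else, end}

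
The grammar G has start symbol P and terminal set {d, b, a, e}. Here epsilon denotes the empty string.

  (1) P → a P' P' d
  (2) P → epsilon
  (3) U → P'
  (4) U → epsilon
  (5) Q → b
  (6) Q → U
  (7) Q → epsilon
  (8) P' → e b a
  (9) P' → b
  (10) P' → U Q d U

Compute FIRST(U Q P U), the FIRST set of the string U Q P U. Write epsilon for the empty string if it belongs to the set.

{epsilon, a, b, d, e}

FIRST(P): from P→a P' P' d we get {a}; from P→epsilon we get {epsilon}. So FIRST(P) = {epsilon, a}.
FIRST(U): from U→P' we get {b, d, e}; from U→epsilon we get {epsilon}. So FIRST(U) = {epsilon, b, d, e}.
FIRST(Q): from Q→b we get {b}; from Q→U we get {epsilon, b, d, e}; from Q→epsilon we get {epsilon}. So FIRST(Q) = {epsilon, b, d, e}.
FIRST(P'): from P'→e b a we get {e}; from P'→b we get {b}; from P'→U Q d U we get {b, d, e}. So FIRST(P') = {b, d, e}.
FIRST(U Q P U): take FIRST of each symbol in turn, carrying on past any symbol whose FIRST contains epsilon; result {epsilon, a, b, d, e}.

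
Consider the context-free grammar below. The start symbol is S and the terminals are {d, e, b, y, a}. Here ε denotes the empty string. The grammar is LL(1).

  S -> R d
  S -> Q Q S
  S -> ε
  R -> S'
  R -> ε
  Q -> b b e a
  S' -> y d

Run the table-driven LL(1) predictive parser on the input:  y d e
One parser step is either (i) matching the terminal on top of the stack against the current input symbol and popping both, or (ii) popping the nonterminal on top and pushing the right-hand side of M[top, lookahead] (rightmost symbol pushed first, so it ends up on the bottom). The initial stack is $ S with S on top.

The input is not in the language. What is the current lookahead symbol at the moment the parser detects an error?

     Stack    Input    Action
  1  $ S      y d e $  expand S -> R d
  2  $ d R    y d e $  expand R -> S'
  3  $ d S'   y d e $  expand S' -> y d
  4  $ d d y  y d e $  match y
  5  $ d d    d e $    match d
  6  $ d      e $      error: top is terminal d but lookahead is e

e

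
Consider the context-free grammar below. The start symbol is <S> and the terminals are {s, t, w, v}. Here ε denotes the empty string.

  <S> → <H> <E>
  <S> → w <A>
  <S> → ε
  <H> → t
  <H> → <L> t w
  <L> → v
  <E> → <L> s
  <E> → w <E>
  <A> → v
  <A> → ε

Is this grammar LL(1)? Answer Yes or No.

FIRST(<S>) = {ε, t, v, w}
FIRST(<H>) = {t, v}
FIRST(<L>) = {v}
FIRST(<E>) = {v, w}
FIRST(<A>) = {ε, v}
FOLLOW(<S>) = {$}
FOLLOW(<H>) = {v, w}
FOLLOW(<L>) = {s, t}
FOLLOW(<E>) = {$}
FOLLOW(<A>) = {$}
Each cell of M receives at most one production.

Yes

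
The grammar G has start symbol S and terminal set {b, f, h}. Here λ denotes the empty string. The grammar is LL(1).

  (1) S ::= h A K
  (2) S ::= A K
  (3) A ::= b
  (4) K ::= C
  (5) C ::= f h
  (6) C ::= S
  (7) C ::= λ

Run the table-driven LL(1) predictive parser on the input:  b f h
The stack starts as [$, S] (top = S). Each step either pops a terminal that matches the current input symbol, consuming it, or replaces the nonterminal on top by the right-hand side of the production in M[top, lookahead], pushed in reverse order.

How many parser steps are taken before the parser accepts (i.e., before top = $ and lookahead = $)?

7

step 1: stack=$ S  input=b f h $  — expand S ::= A K
step 2: stack=$ K A  input=b f h $  — expand A ::= b
step 3: stack=$ K b  input=b f h $  — match b
step 4: stack=$ K  input=f h $  — expand K ::= C
step 5: stack=$ C  input=f h $  — expand C ::= f h
step 6: stack=$ h f  input=f h $  — match f
step 7: stack=$ h  input=h $  — match h
Accept reached after 7 steps.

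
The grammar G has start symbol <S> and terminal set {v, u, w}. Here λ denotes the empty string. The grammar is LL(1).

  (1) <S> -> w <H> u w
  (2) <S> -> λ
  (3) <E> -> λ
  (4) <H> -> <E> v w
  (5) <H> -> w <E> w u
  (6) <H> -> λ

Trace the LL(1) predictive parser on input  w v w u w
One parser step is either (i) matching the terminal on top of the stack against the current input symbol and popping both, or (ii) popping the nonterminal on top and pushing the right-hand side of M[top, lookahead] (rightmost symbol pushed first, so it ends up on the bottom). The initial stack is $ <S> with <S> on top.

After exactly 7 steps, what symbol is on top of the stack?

step 1: stack=$ <S>  input=w v w u w $  — expand <S> -> w <H> u w
step 2: stack=$ w u <H> w  input=w v w u w $  — match w
step 3: stack=$ w u <H>  input=v w u w $  — expand <H> -> <E> v w
step 4: stack=$ w u w v <E>  input=v w u w $  — expand <E> -> λ
step 5: stack=$ w u w v  input=v w u w $  — match v
step 6: stack=$ w u w  input=w u w $  — match w
step 7: stack=$ w u  input=u w $  — match u
Stack after step 7: $ w (top = w).

w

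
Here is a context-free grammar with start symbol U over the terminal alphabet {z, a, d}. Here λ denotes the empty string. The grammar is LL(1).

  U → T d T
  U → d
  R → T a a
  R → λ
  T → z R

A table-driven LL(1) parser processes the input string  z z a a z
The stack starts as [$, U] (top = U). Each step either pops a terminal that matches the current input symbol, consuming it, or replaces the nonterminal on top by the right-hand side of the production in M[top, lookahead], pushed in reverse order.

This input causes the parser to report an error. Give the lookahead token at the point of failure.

z

      Stack          Input        Action
   1  $ U            z z a a z $  expand U → T d T
   2  $ T d T        z z a a z $  expand T → z R
   3  $ T d R z      z z a a z $  match z
   4  $ T d R        z a a z $    expand R → T a a
   5  $ T d a a T    z a a z $    expand T → z R
   6  $ T d a a R z  z a a z $    match z
   7  $ T d a a R    a a z $      expand R → λ
   8  $ T d a a      a a z $      match a
   9  $ T d a        a z $        match a
  10  $ T d          z $          error: top is terminal d but lookahead is z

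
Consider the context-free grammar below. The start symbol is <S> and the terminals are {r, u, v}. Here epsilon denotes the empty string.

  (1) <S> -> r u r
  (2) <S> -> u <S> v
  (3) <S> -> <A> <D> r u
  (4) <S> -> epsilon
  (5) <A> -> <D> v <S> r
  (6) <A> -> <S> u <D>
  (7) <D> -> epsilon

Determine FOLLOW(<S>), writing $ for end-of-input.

{$, r, u, v}

FIRST(<D>) = {epsilon}
FIRST(<S>) = {epsilon, r, u, v}  (via <A> <D> r u)
FIRST(<A>) = {r, u, v}  (via <D> v <S> r, <S> u <D>)
FOLLOW(<S>) includes $ since <S> is the start symbol.
FOLLOW(<S>): in <S>->u <S> v, <S> is followed by v with FIRST {v}; in <A>-><D> v <S> r, <S> is followed by r with FIRST {r}; in <A>-><S> u <D>, <S> is followed by u <D> with FIRST {u}. Thus FOLLOW(<S>) = {$, r, u, v}.
FOLLOW(<A>): in <S>-><A> <D> r u, <A> is followed by <D> r u with FIRST {r}. Thus FOLLOW(<A>) = {r}.
FOLLOW(<D>): in <S>-><A> <D> r u, <D> is followed by r u with FIRST {r}; in <A>-><D> v <S> r, <D> is followed by v <S> r with FIRST {v}; in <A>-><S> u <D>, the suffix after <D> is empty, so FOLLOW(<D>) ⊇ FOLLOW(<A>) = {r}. Thus FOLLOW(<D>) = {r, v}.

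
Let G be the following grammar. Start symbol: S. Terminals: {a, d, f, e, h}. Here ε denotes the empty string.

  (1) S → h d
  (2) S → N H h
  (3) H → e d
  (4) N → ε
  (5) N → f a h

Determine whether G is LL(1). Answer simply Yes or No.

Yes

FIRST(S) = {e, f, h}
FIRST(H) = {e}
FIRST(N) = {ε, f}
FOLLOW(S) = {$}
FOLLOW(H) = {h}
FOLLOW(N) = {e}
Each cell of M receives at most one production.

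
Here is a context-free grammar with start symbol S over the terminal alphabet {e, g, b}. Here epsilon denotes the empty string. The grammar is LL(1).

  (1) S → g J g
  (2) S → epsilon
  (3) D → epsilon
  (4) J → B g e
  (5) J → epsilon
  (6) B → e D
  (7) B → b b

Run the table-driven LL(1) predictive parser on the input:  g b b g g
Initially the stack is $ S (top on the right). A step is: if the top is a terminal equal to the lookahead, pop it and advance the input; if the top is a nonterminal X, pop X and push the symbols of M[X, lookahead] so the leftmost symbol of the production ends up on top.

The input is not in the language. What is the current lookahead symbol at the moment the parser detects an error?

step 1: stack=$ S  input=g b b g g $  — expand S → g J g
step 2: stack=$ g J g  input=g b b g g $  — match g
step 3: stack=$ g J  input=b b g g $  — expand J → B g e
step 4: stack=$ g e g B  input=b b g g $  — expand B → b b
step 5: stack=$ g e g b b  input=b b g g $  — match b
step 6: stack=$ g e g b  input=b g g $  — match b
step 7: stack=$ g e g  input=g g $  — match g
step 8: stack=$ g e  input=g $  — error: top is terminal e but lookahead is g

g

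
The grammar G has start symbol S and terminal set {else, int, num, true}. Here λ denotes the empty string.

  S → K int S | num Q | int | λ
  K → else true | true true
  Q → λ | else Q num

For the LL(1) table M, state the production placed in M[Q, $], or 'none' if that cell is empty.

FIRST(K): from K→else true we get {else}; from K→true true we get {true}. So FIRST(K) = {else, true}.
FIRST(Q): from Q→λ we get {λ}; from Q→else Q num we get {else}. So FIRST(Q) = {λ, else}.
FIRST(S): from S→K int S we get {else, true}; from S→num Q we get {num}; from S→int we get {int}; from S→λ we get {λ}. So FIRST(S) = {λ, else, int, num, true}.
FOLLOW(S) includes $ since S is the start symbol.
FOLLOW(S): in S→K int S, the suffix after S is empty (adds nothing new). Thus FOLLOW(S) = {$}.
FOLLOW(Q): in S→num Q, the suffix after Q is empty, so FOLLOW(Q) ⊇ FOLLOW(S) = {$}; in Q→else Q num, Q is followed by num with FIRST {num}. Thus FOLLOW(Q) = {$, num}.
For Q → λ: FIRST(λ) = {λ}, so it goes in M[Q, t] for t ∈ {}; since λ ∈ FIRST, also for every t ∈ FOLLOW(Q) = {$, num}.
For Q → else Q num: FIRST(else Q num) = {else}, so it goes in M[Q, t] for t ∈ {else}.

Q → λ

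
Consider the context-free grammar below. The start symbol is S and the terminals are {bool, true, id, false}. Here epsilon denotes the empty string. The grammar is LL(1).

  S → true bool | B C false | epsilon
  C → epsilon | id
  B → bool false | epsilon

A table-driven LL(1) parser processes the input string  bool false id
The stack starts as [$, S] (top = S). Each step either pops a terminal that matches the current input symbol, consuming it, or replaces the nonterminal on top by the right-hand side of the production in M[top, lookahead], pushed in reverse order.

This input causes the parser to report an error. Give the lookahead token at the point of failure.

$

step 1: stack=$ S  input=bool false id $  — expand S → B C false
step 2: stack=$ false C B  input=bool false id $  — expand B → bool false
step 3: stack=$ false C false bool  input=bool false id $  — match bool
step 4: stack=$ false C false  input=false id $  — match false
step 5: stack=$ false C  input=id $  — expand C → id
step 6: stack=$ false id  input=id $  — match id
step 7: stack=$ false  input=$  — error: top is terminal false but lookahead is $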